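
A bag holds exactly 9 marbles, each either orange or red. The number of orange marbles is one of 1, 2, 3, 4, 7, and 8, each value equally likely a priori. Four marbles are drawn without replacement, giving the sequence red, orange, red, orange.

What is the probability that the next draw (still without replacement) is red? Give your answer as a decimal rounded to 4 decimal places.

Under each hypothesis, the probability of the observed sequence is: P(data | r = 1) = (8/9)(1/8)(7/7)(0/6) = 0; P(data | r = 2) = (7/9)(2/8)(6/7)(1/6) = 1/36; P(data | r = 3) = (6/9)(3/8)(5/7)(2/6) = 5/84; P(data | r = 4) = (5/9)(4/8)(4/7)(3/6) = 5/63; P(data | r = 7) = (2/9)(7/8)(1/7)(6/6) = 1/36; P(data | r = 8) = (1/9)(8/8)(0/7) = 0.
The prior-weighted likelihoods are 1/6 · 0 = 0, 1/6 · 1/36 = 1/216, 1/6 · 5/84 = 5/504, 1/6 · 5/63 = 5/378, 1/6 · 1/36 = 1/216, 1/6 · 0 = 0; summing to 7/216.
Normalising, the posterior is P(r = 1 | data) = 0, P(r = 2 | data) = 1/7, P(r = 3 | data) = 15/49, P(r = 4 | data) = 20/49, P(r = 7 | data) = 1/7, P(r = 8 | data) = 0.
So P(red next | data) = Σ P(red next | H) P(H | data) = (1)(1/7) + (4/5)(15/49) + (3/5)(20/49) + (0)(1/7) = 31/49.

0.6327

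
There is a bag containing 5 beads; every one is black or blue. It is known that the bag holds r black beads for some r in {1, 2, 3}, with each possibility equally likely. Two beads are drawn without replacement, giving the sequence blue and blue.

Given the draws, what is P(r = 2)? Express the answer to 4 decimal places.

0.3000

Compute the likelihood of the observed sequence for each case: P(data | r = 1) = (4/5)(3/4) = 3/5; P(data | r = 2) = (3/5)(2/4) = 3/10; P(data | r = 3) = (2/5)(1/4) = 1/10.
Multiplying each by its prior: 1/3 · 3/5 = 1/5, 1/3 · 3/10 = 1/10, 1/3 · 1/10 = 1/30; these sum to 1/3.
Hence P(r = 2 | data) = (1/10) / (1/3) = 3/10.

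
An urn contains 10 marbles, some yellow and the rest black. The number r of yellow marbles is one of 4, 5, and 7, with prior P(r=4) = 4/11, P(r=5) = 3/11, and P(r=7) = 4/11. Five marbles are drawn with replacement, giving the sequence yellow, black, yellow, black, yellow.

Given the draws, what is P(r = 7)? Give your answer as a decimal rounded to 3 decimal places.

The likelihood of the observed sequence under each hypothesis: P(data | r = 4) = (4/10)(6/10)(4/10)(6/10)(4/10) = 0.02304; P(data | r = 5) = (5/10)(5/10)(5/10)(5/10)(5/10) = 0.03125; P(data | r = 7) = (7/10)(3/10)(7/10)(3/10)(7/10) = 0.03087.
Weighting by the prior gives 4/11 · 0.02304 = 0.0083782, 3/11 · 0.03125 = 0.0085227, 4/11 · 0.03087 = 0.011225; summing to 0.028126.
So P(r = 7 | data) = (0.011225) / (0.028126) = 0.39911.

0.399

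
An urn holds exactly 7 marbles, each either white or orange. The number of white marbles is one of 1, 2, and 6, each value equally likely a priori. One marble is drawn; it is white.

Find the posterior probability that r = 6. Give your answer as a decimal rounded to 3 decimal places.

The likelihood of this draw under each hypothesis: P(data | r = 1) = (1/7) = 1/7; P(data | r = 2) = (2/7) = 2/7; P(data | r = 6) = (6/7) = 6/7.
Multiplying each by its prior: 1/3 · 1/7 = 1/21, 1/3 · 2/7 = 2/21, 1/3 · 6/7 = 2/7; summing to 3/7.
Hence P(r = 6 | data) = (2/7) / (3/7) = 2/3.

0.667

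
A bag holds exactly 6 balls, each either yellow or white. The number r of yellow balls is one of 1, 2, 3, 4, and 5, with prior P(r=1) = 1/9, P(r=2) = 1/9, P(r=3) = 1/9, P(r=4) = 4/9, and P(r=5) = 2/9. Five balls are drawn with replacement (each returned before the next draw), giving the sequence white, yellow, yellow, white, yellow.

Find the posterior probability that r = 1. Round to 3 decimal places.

0.015

Under each hypothesis, the probability of the observed sequence is: P(data | r = 1) = (5/6)(1/6)(1/6)(5/6)(1/6) = 0.003215; P(data | r = 2) = (4/6)(2/6)(2/6)(4/6)(2/6) = 0.016461; P(data | r = 3) = (3/6)(3/6)(3/6)(3/6)(3/6) = 0.03125; P(data | r = 4) = (2/6)(4/6)(4/6)(2/6)(4/6) = 0.032922; P(data | r = 5) = (1/6)(5/6)(5/6)(1/6)(5/6) = 0.016075.
Multiplying each by its prior: 1/9 · 0.003215 = 0.00035722, 1/9 · 0.016461 = 0.001829, 1/9 · 0.03125 = 0.0034722, 4/9 · 0.032922 = 0.014632, 2/9 · 0.016075 = 0.0035722; summing to 0.023863.
By Bayes' rule, P(r = 1 | data) = (0.00035722) / (0.023863) = 0.01497.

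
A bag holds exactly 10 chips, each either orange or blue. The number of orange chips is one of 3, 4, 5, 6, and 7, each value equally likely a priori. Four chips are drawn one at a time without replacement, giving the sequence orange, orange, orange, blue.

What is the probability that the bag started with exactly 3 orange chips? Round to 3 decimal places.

Under each hypothesis, the probability of the observed sequence is: P(data | r = 3) = (3/10)(2/9)(1/8)(7/7) = 1/120; P(data | r = 4) = (4/10)(3/9)(2/8)(6/7) = 1/35; P(data | r = 5) = (5/10)(4/9)(3/8)(5/7) = 5/84; P(data | r = 6) = (6/10)(5/9)(4/8)(4/7) = 2/21; P(data | r = 7) = (7/10)(6/9)(5/8)(3/7) = 1/8.
Multiplying each by its prior: 1/5 · 1/120 = 1/600, 1/5 · 1/35 = 1/175, 1/5 · 5/84 = 1/84, 1/5 · 2/21 = 2/105, 1/5 · 1/8 = 1/40; summing to 19/300.
Hence P(r = 3 | data) = (1/600) / (19/300) = 1/38.

0.026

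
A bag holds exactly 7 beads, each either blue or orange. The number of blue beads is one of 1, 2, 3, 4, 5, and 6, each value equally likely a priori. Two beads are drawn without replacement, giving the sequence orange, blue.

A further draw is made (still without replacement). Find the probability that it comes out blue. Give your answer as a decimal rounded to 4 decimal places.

0.5000

Under each hypothesis, the probability of the observed sequence is: P(data | r = 1) = (6/7)(1/6) = 1/7; P(data | r = 2) = (5/7)(2/6) = 5/21; P(data | r = 3) = (4/7)(3/6) = 2/7; P(data | r = 4) = (3/7)(4/6) = 2/7; P(data | r = 5) = (2/7)(5/6) = 5/21; P(data | r = 6) = (1/7)(6/6) = 1/7.
Weighting by the prior gives 1/6 · 1/7 = 1/42, 1/6 · 5/21 = 5/126, 1/6 · 2/7 = 1/21, 1/6 · 2/7 = 1/21, 1/6 · 5/21 = 5/126, 1/6 · 1/7 = 1/42; these sum to 2/9.
Normalising, the posterior is P(r = 1 | data) = 3/28, P(r = 2 | data) = 5/28, P(r = 3 | data) = 3/14, P(r = 4 | data) = 3/14, P(r = 5 | data) = 5/28, P(r = 6 | data) = 3/28.
The predictive probability is P(blue next | data) = (0)(3/28) + (1/5)(5/28) + (2/5)(3/14) + (3/5)(3/14) + (4/5)(5/28) + (1)(3/28) = 1/2.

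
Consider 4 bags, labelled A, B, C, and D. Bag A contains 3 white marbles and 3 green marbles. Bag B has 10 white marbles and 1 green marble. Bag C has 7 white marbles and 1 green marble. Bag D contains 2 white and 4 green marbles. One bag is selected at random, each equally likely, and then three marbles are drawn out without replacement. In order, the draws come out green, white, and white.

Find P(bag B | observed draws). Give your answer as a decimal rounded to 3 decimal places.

For each hypothesis, P(data | H) works out to: P(data | bag A) = (3/6)(3/5)(2/4) = 0.15; P(data | bag B) = (1/11)(10/10)(9/9) = 0.090909; P(data | bag C) = (1/8)(7/7)(6/6) = 0.125; P(data | bag D) = (4/6)(2/5)(1/4) = 0.066667.
Weighting by the prior gives 1/4 · 0.15 = 0.0375, 1/4 · 0.090909 = 0.022727, 1/4 · 0.125 = 0.03125, 1/4 · 0.066667 = 0.016667; summing to 0.10814.
Hence P(bag B | data) = (0.022727) / (0.10814) = 0.21016.

0.210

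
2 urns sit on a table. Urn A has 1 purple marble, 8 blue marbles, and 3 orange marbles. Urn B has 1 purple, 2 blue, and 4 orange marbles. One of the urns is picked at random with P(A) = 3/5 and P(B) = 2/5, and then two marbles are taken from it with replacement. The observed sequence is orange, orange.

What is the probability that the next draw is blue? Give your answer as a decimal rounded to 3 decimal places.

0.371

The likelihood of the observed sequence under each hypothesis: P(data | urn A) = (3/12)(3/12) = 0.0625; P(data | urn B) = (4/7)(4/7) = 0.32653.
Multiplying each by its prior: 3/5 · 0.0625 = 0.0375, 2/5 · 0.32653 = 0.13061; with total 0.16811.
Dividing through by the total gives posterior P(urn A | data) = 0.22307, P(urn B | data) = 0.77693.
Averaging over the posterior, P(blue next | data) = (2/3)(0.22307) + (2/7)(0.77693) = 0.37069.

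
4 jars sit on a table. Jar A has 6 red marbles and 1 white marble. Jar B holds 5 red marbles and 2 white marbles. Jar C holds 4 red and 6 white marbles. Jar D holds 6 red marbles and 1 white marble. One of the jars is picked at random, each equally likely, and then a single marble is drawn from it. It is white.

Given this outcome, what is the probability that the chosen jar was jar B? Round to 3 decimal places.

Under each hypothesis, the probability of this draw is: P(data | jar A) = (1/7) = 1/7; P(data | jar B) = (2/7) = 2/7; P(data | jar C) = (6/10) = 3/5; P(data | jar D) = (1/7) = 1/7.
Multiplying each by its prior: 1/4 · 1/7 = 1/28, 1/4 · 2/7 = 1/14, 1/4 · 3/5 = 3/20, 1/4 · 1/7 = 1/28; these sum to 41/140.
Therefore the posterior P(jar B | data) = (1/14) / (41/140) = 10/41.

0.244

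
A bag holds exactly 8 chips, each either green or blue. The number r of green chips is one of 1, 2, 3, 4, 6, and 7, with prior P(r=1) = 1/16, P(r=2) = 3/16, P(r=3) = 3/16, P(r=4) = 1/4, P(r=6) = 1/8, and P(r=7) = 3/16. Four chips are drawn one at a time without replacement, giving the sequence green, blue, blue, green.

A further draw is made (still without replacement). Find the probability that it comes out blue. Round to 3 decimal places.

Compute the likelihood of the observed sequence for each case: P(data | r = 1) = (1/8)(7/7)(6/6)(0/5) = 0; P(data | r = 2) = (2/8)(6/7)(5/6)(1/5) = 0.035714; P(data | r = 3) = (3/8)(5/7)(4/6)(2/5) = 0.071429; P(data | r = 4) = (4/8)(4/7)(3/6)(3/5) = 0.085714; P(data | r = 6) = (6/8)(2/7)(1/6)(5/5) = 0.035714; P(data | r = 7) = (7/8)(1/7)(0/6) = 0.
The prior-weighted likelihoods are 1/16 · 0 = 0, 3/16 · 0.035714 = 0.0066964, 3/16 · 0.071429 = 0.013393, 1/4 · 0.085714 = 0.021429, 1/8 · 0.035714 = 0.0044643, 3/16 · 0 = 0; with total 0.045982.
Normalising, the posterior is P(r = 1 | data) = 0, P(r = 2 | data) = 0.14563, P(r = 3 | data) = 0.29126, P(r = 4 | data) = 0.46602, P(r = 6 | data) = 0.097087, P(r = 7 | data) = 0.
The predictive probability is P(blue next | data) = (1)(0.14563) + (3/4)(0.29126) + (1/2)(0.46602) + (0)(0.097087) = 0.59709.

0.597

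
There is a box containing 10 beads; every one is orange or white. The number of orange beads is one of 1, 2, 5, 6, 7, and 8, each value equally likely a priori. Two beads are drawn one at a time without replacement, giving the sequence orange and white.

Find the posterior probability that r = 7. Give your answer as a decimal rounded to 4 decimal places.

Compute the likelihood of the observed sequence for each case: P(data | r = 1) = (1/10)(9/9) = 1/10; P(data | r = 2) = (2/10)(8/9) = 8/45; P(data | r = 5) = (5/10)(5/9) = 5/18; P(data | r = 6) = (6/10)(4/9) = 4/15; P(data | r = 7) = (7/10)(3/9) = 7/30; P(data | r = 8) = (8/10)(2/9) = 8/45.
The prior-weighted likelihoods are 1/6 · 1/10 = 1/60, 1/6 · 8/45 = 4/135, 1/6 · 5/18 = 5/108, 1/6 · 4/15 = 2/45, 1/6 · 7/30 = 7/180, 1/6 · 8/45 = 4/135; these sum to 37/180.
Therefore the posterior P(r = 7 | data) = (7/180) / (37/180) = 7/37.

0.1892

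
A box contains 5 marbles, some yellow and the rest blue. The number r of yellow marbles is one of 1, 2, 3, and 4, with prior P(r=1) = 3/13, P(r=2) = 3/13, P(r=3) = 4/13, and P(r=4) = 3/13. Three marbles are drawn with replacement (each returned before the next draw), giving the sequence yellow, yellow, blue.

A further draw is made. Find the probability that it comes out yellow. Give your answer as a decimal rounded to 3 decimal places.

Compute the likelihood of the observed sequence for each case: P(data | r = 1) = (1/5)(1/5)(4/5) = 0.032; P(data | r = 2) = (2/5)(2/5)(3/5) = 0.096; P(data | r = 3) = (3/5)(3/5)(2/5) = 0.144; P(data | r = 4) = (4/5)(4/5)(1/5) = 0.128.
The prior-weighted likelihoods are 3/13 · 0.032 = 0.0073846, 3/13 · 0.096 = 0.022154, 4/13 · 0.144 = 0.044308, 3/13 · 0.128 = 0.029538; with total 0.10338.
Normalising, the posterior is P(r = 1 | data) = 0.071429, P(r = 2 | data) = 0.21429, P(r = 3 | data) = 0.42857, P(r = 4 | data) = 0.28571.
Averaging over the posterior, P(yellow next | data) = (1/5)(0.071429) + (2/5)(0.21429) + (3/5)(0.42857) + (4/5)(0.28571) = 0.58571.

0.586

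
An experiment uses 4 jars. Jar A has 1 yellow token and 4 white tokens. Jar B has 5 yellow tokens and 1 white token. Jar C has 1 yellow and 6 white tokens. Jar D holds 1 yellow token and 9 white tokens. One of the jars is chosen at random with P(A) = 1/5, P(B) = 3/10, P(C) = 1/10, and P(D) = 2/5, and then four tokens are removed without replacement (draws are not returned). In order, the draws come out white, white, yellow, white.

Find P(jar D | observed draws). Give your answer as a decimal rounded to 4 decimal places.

The likelihood of the observed sequence under each hypothesis: P(data | jar A) = (4/5)(3/4)(1/3)(2/2) = 1/5; P(data | jar B) = (1/6)(0/5) = 0; P(data | jar C) = (6/7)(5/6)(1/5)(4/4) = 1/7; P(data | jar D) = (9/10)(8/9)(1/8)(7/7) = 1/10.
Multiplying each by its prior: 1/5 · 1/5 = 1/25, 3/10 · 0 = 0, 1/10 · 1/7 = 1/70, 2/5 · 1/10 = 1/25; with total 33/350.
So P(jar D | data) = (1/25) / (33/350) = 14/33.

0.4242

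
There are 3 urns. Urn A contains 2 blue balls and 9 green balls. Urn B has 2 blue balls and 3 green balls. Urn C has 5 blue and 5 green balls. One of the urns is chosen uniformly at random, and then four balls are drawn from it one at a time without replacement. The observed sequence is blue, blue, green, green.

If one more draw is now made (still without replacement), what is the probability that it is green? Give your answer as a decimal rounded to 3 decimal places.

0.799

The likelihood of the observed sequence under each hypothesis: P(data | urn A) = (2/11)(1/10)(9/9)(8/8) = 0.018182; P(data | urn B) = (2/5)(1/4)(3/3)(2/2) = 0.1; P(data | urn C) = (5/10)(4/9)(5/8)(4/7) = 0.079365.
Multiplying each by its prior: 1/3 · 0.018182 = 0.0060606, 1/3 · 0.1 = 0.033333, 1/3 · 0.079365 = 0.026455; with total 0.065849.
Dividing through by the total gives posterior P(urn A | data) = 0.092038, P(urn B | data) = 0.50621, P(urn C | data) = 0.40175.
So P(green next | data) = Σ P(green next | H) P(H | data) = (1)(0.092038) + (1)(0.50621) + (1/2)(0.40175) = 0.79912.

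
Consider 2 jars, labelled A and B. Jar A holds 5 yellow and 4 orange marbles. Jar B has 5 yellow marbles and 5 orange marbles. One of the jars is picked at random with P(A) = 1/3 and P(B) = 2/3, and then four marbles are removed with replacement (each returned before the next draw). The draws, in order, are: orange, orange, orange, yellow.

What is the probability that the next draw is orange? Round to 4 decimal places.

0.4844

The likelihood of the observed sequence under each hypothesis: P(data | jar A) = (4/9)(4/9)(4/9)(5/9) = 0.048773; P(data | jar B) = (5/10)(5/10)(5/10)(5/10) = 0.0625.
Weighting by the prior gives 1/3 · 0.048773 = 0.016258, 2/3 · 0.0625 = 0.041667; these sum to 0.057924.
The posterior is then P(jar A | data) = 0.28067, P(jar B | data) = 0.71933.
The predictive probability is P(orange next | data) = (4/9)(0.28067) + (1/2)(0.71933) = 0.48441.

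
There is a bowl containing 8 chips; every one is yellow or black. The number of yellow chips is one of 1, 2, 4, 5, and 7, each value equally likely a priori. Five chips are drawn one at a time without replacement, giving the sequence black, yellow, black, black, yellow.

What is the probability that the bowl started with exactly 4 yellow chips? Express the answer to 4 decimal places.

Compute the likelihood of the observed sequence for each case: P(data | r = 1) = (7/8)(1/7)(6/6)(5/5)(0/4) = 0; P(data | r = 2) = (6/8)(2/7)(5/6)(4/5)(1/4) = 0.035714; P(data | r = 4) = (4/8)(4/7)(3/6)(2/5)(3/4) = 0.042857; P(data | r = 5) = (3/8)(5/7)(2/6)(1/5)(4/4) = 0.017857; P(data | r = 7) = (1/8)(7/7)(0/6) = 0.
Weighting by the prior gives 1/5 · 0 = 0, 1/5 · 0.035714 = 0.0071429, 1/5 · 0.042857 = 0.0085714, 1/5 · 0.017857 = 0.0035714, 1/5 · 0 = 0; these sum to 0.019286.
So P(r = 4 | data) = (0.0085714) / (0.019286) = 0.44444.

0.4444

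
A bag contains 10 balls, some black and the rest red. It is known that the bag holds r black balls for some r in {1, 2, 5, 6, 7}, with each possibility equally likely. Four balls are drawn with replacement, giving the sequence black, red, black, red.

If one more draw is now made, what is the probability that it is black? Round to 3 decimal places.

0.518

Compute the likelihood of the observed sequence for each case: P(data | r = 1) = (1/10)(9/10)(1/10)(9/10) = 0.0081; P(data | r = 2) = (2/10)(8/10)(2/10)(8/10) = 0.0256; P(data | r = 5) = (5/10)(5/10)(5/10)(5/10) = 0.0625; P(data | r = 6) = (6/10)(4/10)(6/10)(4/10) = 0.0576; P(data | r = 7) = (7/10)(3/10)(7/10)(3/10) = 0.0441.
Weighting by the prior gives 1/5 · 0.0081 = 0.00162, 1/5 · 0.0256 = 0.00512, 1/5 · 0.0625 = 0.0125, 1/5 · 0.0576 = 0.01152, 1/5 · 0.0441 = 0.00882; these sum to 0.03958.
Dividing through by the total gives posterior P(r = 1 | data) = 0.04093, P(r = 2 | data) = 0.12936, P(r = 5 | data) = 0.31582, P(r = 6 | data) = 0.29106, P(r = 7 | data) = 0.22284.
Averaging over the posterior, P(black next | data) = (1/10)(0.04093) + (1/5)(0.12936) + (1/2)(0.31582) + (3/5)(0.29106) + (7/10)(0.22284) = 0.51849.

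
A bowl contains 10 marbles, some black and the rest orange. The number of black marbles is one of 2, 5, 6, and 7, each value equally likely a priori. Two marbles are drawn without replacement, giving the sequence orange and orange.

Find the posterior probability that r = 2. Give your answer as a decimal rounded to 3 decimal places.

Under each hypothesis, the probability of the observed sequence is: P(data | r = 2) = (8/10)(7/9) = 28/45; P(data | r = 5) = (5/10)(4/9) = 2/9; P(data | r = 6) = (4/10)(3/9) = 2/15; P(data | r = 7) = (3/10)(2/9) = 1/15.
The prior-weighted likelihoods are 1/4 · 28/45 = 7/45, 1/4 · 2/9 = 1/18, 1/4 · 2/15 = 1/30, 1/4 · 1/15 = 1/60; with total 47/180.
Therefore the posterior P(r = 2 | data) = (7/45) / (47/180) = 28/47.

0.596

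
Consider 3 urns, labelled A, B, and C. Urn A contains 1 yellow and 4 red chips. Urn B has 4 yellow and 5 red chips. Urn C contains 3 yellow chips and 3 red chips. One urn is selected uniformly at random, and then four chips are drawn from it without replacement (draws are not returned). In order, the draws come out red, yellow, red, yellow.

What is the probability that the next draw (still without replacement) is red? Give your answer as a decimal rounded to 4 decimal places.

Under each hypothesis, the probability of the observed sequence is: P(data | urn A) = (4/5)(1/4)(3/3)(0/2) = 0; P(data | urn B) = (5/9)(4/8)(4/7)(3/6) = 0.079365; P(data | urn C) = (3/6)(3/5)(2/4)(2/3) = 0.1.
Weighting by the prior gives 1/3 · 0 = 0, 1/3 · 0.079365 = 0.026455, 1/3 · 0.1 = 0.033333; summing to 0.059788.
Dividing through by the total gives posterior P(urn A | data) = 0, P(urn B | data) = 0.44248, P(urn C | data) = 0.55752.
Averaging over the posterior, P(red next | data) = (3/5)(0.44248) + (1/2)(0.55752) = 0.54425.

0.5442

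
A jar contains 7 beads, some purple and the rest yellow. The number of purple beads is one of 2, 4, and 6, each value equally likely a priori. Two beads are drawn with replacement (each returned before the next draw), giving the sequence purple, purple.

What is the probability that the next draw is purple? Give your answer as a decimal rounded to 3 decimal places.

The likelihood of the observed sequence under each hypothesis: P(data | r = 2) = (2/7)(2/7) = 4/49; P(data | r = 4) = (4/7)(4/7) = 16/49; P(data | r = 6) = (6/7)(6/7) = 36/49.
Multiplying each by its prior: 1/3 · 4/49 = 4/147, 1/3 · 16/49 = 16/147, 1/3 · 36/49 = 12/49; these sum to 8/21.
Normalising, the posterior is P(r = 2 | data) = 1/14, P(r = 4 | data) = 2/7, P(r = 6 | data) = 9/14.
The predictive probability is P(purple next | data) = (2/7)(1/14) + (4/7)(2/7) + (6/7)(9/14) = 36/49.

0.735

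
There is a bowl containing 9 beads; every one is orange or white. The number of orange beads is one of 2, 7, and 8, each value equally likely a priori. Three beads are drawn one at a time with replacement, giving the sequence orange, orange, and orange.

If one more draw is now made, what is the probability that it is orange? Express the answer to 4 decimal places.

The likelihood of the observed sequence under each hypothesis: P(data | r = 2) = (2/9)(2/9)(2/9) = 0.010974; P(data | r = 7) = (7/9)(7/9)(7/9) = 0.47051; P(data | r = 8) = (8/9)(8/9)(8/9) = 0.70233.
The prior-weighted likelihoods are 1/3 · 0.010974 = 0.003658, 1/3 · 0.47051 = 0.15684, 1/3 · 0.70233 = 0.23411; summing to 0.3946.
Dividing through by the total gives posterior P(r = 2 | data) = 0.00927, P(r = 7 | data) = 0.39745, P(r = 8 | data) = 0.59328.
So P(orange next | data) = Σ P(orange next | H) P(H | data) = (2/9)(0.00927) + (7/9)(0.39745) + (8/9)(0.59328) = 0.83855.

0.8385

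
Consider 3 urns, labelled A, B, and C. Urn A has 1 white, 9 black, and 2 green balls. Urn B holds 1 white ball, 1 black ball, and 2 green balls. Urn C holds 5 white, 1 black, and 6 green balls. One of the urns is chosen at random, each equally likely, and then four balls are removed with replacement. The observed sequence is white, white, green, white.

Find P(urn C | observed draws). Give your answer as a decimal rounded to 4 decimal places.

0.8206

Compute the likelihood of the observed sequence for each case: P(data | urn A) = (1/12)(1/12)(2/12)(1/12) = 9.6451e-05; P(data | urn B) = (1/4)(1/4)(2/4)(1/4) = 0.0078125; P(data | urn C) = (5/12)(5/12)(6/12)(5/12) = 0.036169.
Weighting by the prior gives 1/3 · 9.6451e-05 = 3.215e-05, 1/3 · 0.0078125 = 0.0026042, 1/3 · 0.036169 = 0.012056; these sum to 0.014693.
Hence P(urn C | data) = (0.012056) / (0.014693) = 0.82057.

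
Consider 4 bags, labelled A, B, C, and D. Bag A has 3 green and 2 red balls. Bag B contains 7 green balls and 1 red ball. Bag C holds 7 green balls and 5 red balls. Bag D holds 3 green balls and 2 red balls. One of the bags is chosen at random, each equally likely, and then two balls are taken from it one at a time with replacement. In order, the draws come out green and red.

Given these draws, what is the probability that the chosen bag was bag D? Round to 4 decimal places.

The likelihood of the observed sequence under each hypothesis: P(data | bag A) = (3/5)(2/5) = 0.24; P(data | bag B) = (7/8)(1/8) = 0.10938; P(data | bag C) = (7/12)(5/12) = 0.24306; P(data | bag D) = (3/5)(2/5) = 0.24.
Multiplying each by its prior: 1/4 · 0.24 = 0.06, 1/4 · 0.10938 = 0.027344, 1/4 · 0.24306 = 0.060764, 1/4 · 0.24 = 0.06; with total 0.20811.
So P(bag D | data) = (0.06) / (0.20811) = 0.28831.

0.2883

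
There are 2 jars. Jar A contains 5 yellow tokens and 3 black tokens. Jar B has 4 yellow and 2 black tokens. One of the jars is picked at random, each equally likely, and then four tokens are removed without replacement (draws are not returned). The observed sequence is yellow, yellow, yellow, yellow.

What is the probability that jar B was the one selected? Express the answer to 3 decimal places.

0.483

Compute the likelihood of the observed sequence for each case: P(data | jar A) = (5/8)(4/7)(3/6)(2/5) = 1/14; P(data | jar B) = (4/6)(3/5)(2/4)(1/3) = 1/15.
Multiplying each by its prior: 1/2 · 1/14 = 1/28, 1/2 · 1/15 = 1/30; these sum to 29/420.
Hence P(jar B | data) = (1/30) / (29/420) = 14/29.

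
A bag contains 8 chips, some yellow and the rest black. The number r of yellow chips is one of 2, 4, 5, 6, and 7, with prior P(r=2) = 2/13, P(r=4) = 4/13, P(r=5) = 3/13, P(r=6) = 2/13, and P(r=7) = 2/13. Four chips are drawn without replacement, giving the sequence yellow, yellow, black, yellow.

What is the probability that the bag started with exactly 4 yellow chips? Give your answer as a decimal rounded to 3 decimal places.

For each hypothesis, P(data | H) works out to: P(data | r = 2) = (2/8)(1/7)(6/6)(0/5) = 0; P(data | r = 4) = (4/8)(3/7)(4/6)(2/5) = 2/35; P(data | r = 5) = (5/8)(4/7)(3/6)(3/5) = 3/28; P(data | r = 6) = (6/8)(5/7)(2/6)(4/5) = 1/7; P(data | r = 7) = (7/8)(6/7)(1/6)(5/5) = 1/8.
Weighting by the prior gives 2/13 · 0 = 0, 4/13 · 2/35 = 8/455, 3/13 · 3/28 = 9/364, 2/13 · 1/7 = 2/91, 2/13 · 1/8 = 1/52; with total 38/455.
Therefore the posterior P(r = 4 | data) = (8/455) / (38/455) = 4/19.

0.211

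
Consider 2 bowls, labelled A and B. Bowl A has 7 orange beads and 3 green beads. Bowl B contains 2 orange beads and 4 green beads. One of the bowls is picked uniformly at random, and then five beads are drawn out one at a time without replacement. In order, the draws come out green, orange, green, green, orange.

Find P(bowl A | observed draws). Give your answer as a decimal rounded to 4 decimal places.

Compute the likelihood of the observed sequence for each case: P(data | bowl A) = (3/10)(7/9)(2/8)(1/7)(6/6) = 1/120; P(data | bowl B) = (4/6)(2/5)(3/4)(2/3)(1/2) = 1/15.
The prior-weighted likelihoods are 1/2 · 1/120 = 1/240, 1/2 · 1/15 = 1/30; with total 3/80.
Therefore the posterior P(bowl A | data) = (1/240) / (3/80) = 1/9.

0.1111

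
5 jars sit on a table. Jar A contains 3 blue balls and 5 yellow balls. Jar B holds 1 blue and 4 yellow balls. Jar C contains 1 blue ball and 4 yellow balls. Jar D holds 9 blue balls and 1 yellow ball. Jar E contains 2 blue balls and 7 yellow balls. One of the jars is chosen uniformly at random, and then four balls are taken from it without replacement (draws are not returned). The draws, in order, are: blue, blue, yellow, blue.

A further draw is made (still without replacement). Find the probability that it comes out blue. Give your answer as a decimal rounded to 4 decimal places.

For each hypothesis, P(data | H) works out to: P(data | jar A) = (3/8)(2/7)(5/6)(1/5) = 0.017857; P(data | jar B) = (1/5)(0/4) = 0; P(data | jar C) = (1/5)(0/4) = 0; P(data | jar D) = (9/10)(8/9)(1/8)(7/7) = 0.1; P(data | jar E) = (2/9)(1/8)(7/7)(0/6) = 0.
Weighting by the prior gives 1/5 · 0.017857 = 0.0035714, 1/5 · 0 = 0, 1/5 · 0 = 0, 1/5 · 0.1 = 0.02, 1/5 · 0 = 0; these sum to 0.023571.
The posterior is then P(jar A | data) = 0.15152, P(jar B | data) = 0, P(jar C | data) = 0, P(jar D | data) = 0.84848, P(jar E | data) = 0.
So P(blue next | data) = Σ P(blue next | H) P(H | data) = (0)(0.15152) + (1)(0.84848) = 0.84848.

0.8485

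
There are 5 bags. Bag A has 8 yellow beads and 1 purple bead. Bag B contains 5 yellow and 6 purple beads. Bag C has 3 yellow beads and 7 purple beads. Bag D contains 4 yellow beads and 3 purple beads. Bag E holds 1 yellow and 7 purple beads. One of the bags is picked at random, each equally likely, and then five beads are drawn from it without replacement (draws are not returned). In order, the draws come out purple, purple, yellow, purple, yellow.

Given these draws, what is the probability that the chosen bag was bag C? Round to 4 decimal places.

0.3670

The likelihood of the observed sequence under each hypothesis: P(data | bag A) = (1/9)(0/8) = 0; P(data | bag B) = (6/11)(5/10)(5/9)(4/8)(4/7) = 0.04329; P(data | bag C) = (7/10)(6/9)(3/8)(5/7)(2/6) = 0.041667; P(data | bag D) = (3/7)(2/6)(4/5)(1/4)(3/3) = 0.028571; P(data | bag E) = (7/8)(6/7)(1/6)(5/5)(0/4) = 0.
Weighting by the prior gives 1/5 · 0 = 0, 1/5 · 0.04329 = 0.008658, 1/5 · 0.041667 = 0.0083333, 1/5 · 0.028571 = 0.0057143, 1/5 · 0 = 0; these sum to 0.022706.
Therefore the posterior P(bag C | data) = (0.0083333) / (0.022706) = 0.36702.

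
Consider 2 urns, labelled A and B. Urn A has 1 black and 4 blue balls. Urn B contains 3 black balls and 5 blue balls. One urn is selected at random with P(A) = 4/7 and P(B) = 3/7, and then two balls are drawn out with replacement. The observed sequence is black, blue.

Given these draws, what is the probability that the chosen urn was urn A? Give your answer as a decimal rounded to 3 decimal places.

Under each hypothesis, the probability of the observed sequence is: P(data | urn A) = (1/5)(4/5) = 0.16; P(data | urn B) = (3/8)(5/8) = 0.23438.
Weighting by the prior gives 4/7 · 0.16 = 0.091429, 3/7 · 0.23438 = 0.10045; these sum to 0.19187.
By Bayes' rule, P(urn A | data) = (0.091429) / (0.19187) = 0.4765.

0.477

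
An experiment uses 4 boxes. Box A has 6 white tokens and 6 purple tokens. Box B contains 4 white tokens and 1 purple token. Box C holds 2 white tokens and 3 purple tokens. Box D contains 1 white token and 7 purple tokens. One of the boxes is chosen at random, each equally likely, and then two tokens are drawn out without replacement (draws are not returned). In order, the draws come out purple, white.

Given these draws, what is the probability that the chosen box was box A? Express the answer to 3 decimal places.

For each hypothesis, P(data | H) works out to: P(data | box A) = (6/12)(6/11) = 3/11; P(data | box B) = (1/5)(4/4) = 1/5; P(data | box C) = (3/5)(2/4) = 3/10; P(data | box D) = (7/8)(1/7) = 1/8.
The prior-weighted likelihoods are 1/4 · 3/11 = 3/44, 1/4 · 1/5 = 1/20, 1/4 · 3/10 = 3/40, 1/4 · 1/8 = 1/32; with total 79/352.
So P(box A | data) = (3/44) / (79/352) = 24/79.

0.304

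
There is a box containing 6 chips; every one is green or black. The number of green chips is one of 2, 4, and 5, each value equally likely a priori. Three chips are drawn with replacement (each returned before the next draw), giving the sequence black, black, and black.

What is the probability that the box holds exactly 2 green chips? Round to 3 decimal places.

0.877

For each hypothesis, P(data | H) works out to: P(data | r = 2) = (4/6)(4/6)(4/6) = 8/27; P(data | r = 4) = (2/6)(2/6)(2/6) = 1/27; P(data | r = 5) = (1/6)(1/6)(1/6) = 1/216.
Multiplying each by its prior: 1/3 · 8/27 = 8/81, 1/3 · 1/27 = 1/81, 1/3 · 1/216 = 1/648; summing to 73/648.
Therefore the posterior P(r = 2 | data) = (8/81) / (73/648) = 64/73.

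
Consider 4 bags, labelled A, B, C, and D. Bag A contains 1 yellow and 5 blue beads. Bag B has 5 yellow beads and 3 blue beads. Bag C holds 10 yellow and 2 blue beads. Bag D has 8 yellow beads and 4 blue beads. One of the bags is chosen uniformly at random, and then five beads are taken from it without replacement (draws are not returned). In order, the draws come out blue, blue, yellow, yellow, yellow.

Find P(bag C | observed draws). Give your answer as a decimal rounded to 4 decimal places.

Under each hypothesis, the probability of the observed sequence is: P(data | bag A) = (5/6)(4/5)(1/4)(0/3) = 0; P(data | bag B) = (3/8)(2/7)(5/6)(4/5)(3/4) = 0.053571; P(data | bag C) = (2/12)(1/11)(10/10)(9/9)(8/8) = 0.015152; P(data | bag D) = (4/12)(3/11)(8/10)(7/9)(6/8) = 0.042424.
Multiplying each by its prior: 1/4 · 0 = 0, 1/4 · 0.053571 = 0.013393, 1/4 · 0.015152 = 0.0037879, 1/4 · 0.042424 = 0.010606; with total 0.027787.
Therefore the posterior P(bag C | data) = (0.0037879) / (0.027787) = 0.13632.

0.1363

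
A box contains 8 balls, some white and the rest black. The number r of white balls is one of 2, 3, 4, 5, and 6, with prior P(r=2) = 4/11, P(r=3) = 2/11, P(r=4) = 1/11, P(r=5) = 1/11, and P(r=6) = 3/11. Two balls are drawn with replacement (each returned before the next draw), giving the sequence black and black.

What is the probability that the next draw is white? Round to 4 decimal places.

The likelihood of the observed sequence under each hypothesis: P(data | r = 2) = (6/8)(6/8) = 9/16; P(data | r = 3) = (5/8)(5/8) = 25/64; P(data | r = 4) = (4/8)(4/8) = 1/4; P(data | r = 5) = (3/8)(3/8) = 9/64; P(data | r = 6) = (2/8)(2/8) = 1/16.
The prior-weighted likelihoods are 4/11 · 9/16 = 9/44, 2/11 · 25/64 = 25/352, 1/11 · 1/4 = 1/44, 1/11 · 9/64 = 9/704, 3/11 · 1/16 = 3/176; with total 21/64.
Normalising, the posterior is P(r = 2 | data) = 0.62338, P(r = 3 | data) = 0.21645, P(r = 4 | data) = 0.069264, P(r = 5 | data) = 0.038961, P(r = 6 | data) = 0.051948.
The predictive probability is P(white next | data) = (1/4)(0.62338) + (3/8)(0.21645) + (1/2)(0.069264) + (5/8)(0.038961) + (3/4)(0.051948) = 0.33496.

0.3350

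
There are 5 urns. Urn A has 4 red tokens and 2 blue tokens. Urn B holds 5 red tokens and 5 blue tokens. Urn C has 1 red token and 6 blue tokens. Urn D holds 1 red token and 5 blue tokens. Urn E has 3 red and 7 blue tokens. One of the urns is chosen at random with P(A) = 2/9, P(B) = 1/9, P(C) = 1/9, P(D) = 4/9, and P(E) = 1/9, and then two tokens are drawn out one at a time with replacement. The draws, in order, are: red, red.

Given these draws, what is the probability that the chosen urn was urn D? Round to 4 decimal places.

0.0817

The likelihood of the observed sequence under each hypothesis: P(data | urn A) = (4/6)(4/6) = 0.44444; P(data | urn B) = (5/10)(5/10) = 0.25; P(data | urn C) = (1/7)(1/7) = 0.020408; P(data | urn D) = (1/6)(1/6) = 0.027778; P(data | urn E) = (3/10)(3/10) = 0.09.
Multiplying each by its prior: 2/9 · 0.44444 = 0.098765, 1/9 · 0.25 = 0.027778, 1/9 · 0.020408 = 0.0022676, 4/9 · 0.027778 = 0.012346, 1/9 · 0.09 = 0.01; with total 0.15116.
Hence P(urn D | data) = (0.012346) / (0.15116) = 0.081675.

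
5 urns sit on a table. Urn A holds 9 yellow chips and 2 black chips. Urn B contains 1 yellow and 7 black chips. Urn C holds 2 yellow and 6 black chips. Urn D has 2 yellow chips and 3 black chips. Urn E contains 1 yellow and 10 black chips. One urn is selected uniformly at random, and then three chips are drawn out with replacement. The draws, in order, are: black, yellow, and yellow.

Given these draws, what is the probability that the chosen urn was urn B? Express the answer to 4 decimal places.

0.0478

Compute the likelihood of the observed sequence for each case: P(data | urn A) = (2/11)(9/11)(9/11) = 0.12171; P(data | urn B) = (7/8)(1/8)(1/8) = 0.013672; P(data | urn C) = (6/8)(2/8)(2/8) = 0.046875; P(data | urn D) = (3/5)(2/5)(2/5) = 0.096; P(data | urn E) = (10/11)(1/11)(1/11) = 0.0075131.
Multiplying each by its prior: 1/5 · 0.12171 = 0.024343, 1/5 · 0.013672 = 0.0027344, 1/5 · 0.046875 = 0.009375, 1/5 · 0.096 = 0.0192, 1/5 · 0.0075131 = 0.0015026; with total 0.057155.
By Bayes' rule, P(urn B | data) = (0.0027344) / (0.057155) = 0.047842.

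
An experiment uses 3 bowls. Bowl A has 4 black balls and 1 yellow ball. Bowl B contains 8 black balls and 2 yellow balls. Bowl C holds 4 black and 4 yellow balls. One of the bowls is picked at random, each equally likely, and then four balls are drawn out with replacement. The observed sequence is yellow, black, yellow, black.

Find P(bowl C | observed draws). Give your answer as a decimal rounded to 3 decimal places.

0.550

The likelihood of the observed sequence under each hypothesis: P(data | bowl A) = (1/5)(4/5)(1/5)(4/5) = 0.0256; P(data | bowl B) = (2/10)(8/10)(2/10)(8/10) = 0.0256; P(data | bowl C) = (4/8)(4/8)(4/8)(4/8) = 0.0625.
The prior-weighted likelihoods are 1/3 · 0.0256 = 0.0085333, 1/3 · 0.0256 = 0.0085333, 1/3 · 0.0625 = 0.020833; summing to 0.0379.
Hence P(bowl C | data) = (0.020833) / (0.0379) = 0.54969.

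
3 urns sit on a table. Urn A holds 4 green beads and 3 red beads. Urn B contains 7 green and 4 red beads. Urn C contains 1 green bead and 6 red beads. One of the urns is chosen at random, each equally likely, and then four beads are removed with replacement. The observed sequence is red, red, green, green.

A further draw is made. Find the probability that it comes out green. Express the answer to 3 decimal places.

Compute the likelihood of the observed sequence for each case: P(data | urn A) = (3/7)(3/7)(4/7)(4/7) = 0.059975; P(data | urn B) = (4/11)(4/11)(7/11)(7/11) = 0.053548; P(data | urn C) = (6/7)(6/7)(1/7)(1/7) = 0.014994.
Multiplying each by its prior: 1/3 · 0.059975 = 0.019992, 1/3 · 0.053548 = 0.017849, 1/3 · 0.014994 = 0.0049979; these sum to 0.042839.
The posterior is then P(urn A | data) = 0.46667, P(urn B | data) = 0.41666, P(urn C | data) = 0.11667.
The predictive probability is P(green next | data) = (4/7)(0.46667) + (7/11)(0.41666) + (1/7)(0.11667) = 0.54848.

0.548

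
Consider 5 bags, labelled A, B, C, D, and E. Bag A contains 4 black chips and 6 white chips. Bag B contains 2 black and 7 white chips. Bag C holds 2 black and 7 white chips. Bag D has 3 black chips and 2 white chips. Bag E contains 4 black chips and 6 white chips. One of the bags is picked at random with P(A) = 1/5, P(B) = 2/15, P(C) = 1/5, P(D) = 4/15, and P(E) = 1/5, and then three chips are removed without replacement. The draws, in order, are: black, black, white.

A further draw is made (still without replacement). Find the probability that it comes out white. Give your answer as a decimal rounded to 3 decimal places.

0.629

The likelihood of the observed sequence under each hypothesis: P(data | bag A) = (4/10)(3/9)(6/8) = 0.1; P(data | bag B) = (2/9)(1/8)(7/7) = 0.027778; P(data | bag C) = (2/9)(1/8)(7/7) = 0.027778; P(data | bag D) = (3/5)(2/4)(2/3) = 0.2; P(data | bag E) = (4/10)(3/9)(6/8) = 0.1.
Weighting by the prior gives 1/5 · 0.1 = 0.02, 2/15 · 0.027778 = 0.0037037, 1/5 · 0.027778 = 0.0055556, 4/15 · 0.2 = 0.053333, 1/5 · 0.1 = 0.02; with total 0.10259.
Normalising, the posterior is P(bag A | data) = 0.19495, P(bag B | data) = 0.036101, P(bag C | data) = 0.054152, P(bag D | data) = 0.51986, P(bag E | data) = 0.19495.
Averaging over the posterior, P(white next | data) = (5/7)(0.19495) + (1)(0.036101) + (1)(0.054152) + (1/2)(0.51986) + (5/7)(0.19495) = 0.62867.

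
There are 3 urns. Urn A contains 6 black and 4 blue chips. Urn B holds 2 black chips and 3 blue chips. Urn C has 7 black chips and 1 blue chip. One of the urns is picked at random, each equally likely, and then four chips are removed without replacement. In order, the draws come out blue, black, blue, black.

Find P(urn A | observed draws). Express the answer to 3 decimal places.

Compute the likelihood of the observed sequence for each case: P(data | urn A) = (4/10)(6/9)(3/8)(5/7) = 1/14; P(data | urn B) = (3/5)(2/4)(2/3)(1/2) = 1/10; P(data | urn C) = (1/8)(7/7)(0/6) = 0.
Multiplying each by its prior: 1/3 · 1/14 = 1/42, 1/3 · 1/10 = 1/30, 1/3 · 0 = 0; summing to 2/35.
So P(urn A | data) = (1/42) / (2/35) = 5/12.

0.417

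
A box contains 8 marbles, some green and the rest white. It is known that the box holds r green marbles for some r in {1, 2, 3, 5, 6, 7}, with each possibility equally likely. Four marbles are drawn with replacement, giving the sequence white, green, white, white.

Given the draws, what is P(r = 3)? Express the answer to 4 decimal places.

Under each hypothesis, the probability of the observed sequence is: P(data | r = 1) = (7/8)(1/8)(7/8)(7/8) = 0.08374; P(data | r = 2) = (6/8)(2/8)(6/8)(6/8) = 0.10547; P(data | r = 3) = (5/8)(3/8)(5/8)(5/8) = 0.091553; P(data | r = 5) = (3/8)(5/8)(3/8)(3/8) = 0.032959; P(data | r = 6) = (2/8)(6/8)(2/8)(2/8) = 0.011719; P(data | r = 7) = (1/8)(7/8)(1/8)(1/8) = 0.001709.
Weighting by the prior gives 1/6 · 0.08374 = 0.013957, 1/6 · 0.10547 = 0.017578, 1/6 · 0.091553 = 0.015259, 1/6 · 0.032959 = 0.0054932, 1/6 · 0.011719 = 0.0019531, 1/6 · 0.001709 = 0.00028483; summing to 0.054525.
So P(r = 3 | data) = (0.015259) / (0.054525) = 0.27985.

0.2799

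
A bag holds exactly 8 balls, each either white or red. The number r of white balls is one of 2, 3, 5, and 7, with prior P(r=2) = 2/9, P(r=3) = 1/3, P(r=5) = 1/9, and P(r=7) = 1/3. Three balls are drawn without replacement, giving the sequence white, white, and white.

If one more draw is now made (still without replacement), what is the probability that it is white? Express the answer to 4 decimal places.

0.7458

The likelihood of the observed sequence under each hypothesis: P(data | r = 2) = (2/8)(1/7)(0/6) = 0; P(data | r = 3) = (3/8)(2/7)(1/6) = 1/56; P(data | r = 5) = (5/8)(4/7)(3/6) = 5/28; P(data | r = 7) = (7/8)(6/7)(5/6) = 5/8.
Multiplying each by its prior: 2/9 · 0 = 0, 1/3 · 1/56 = 1/168, 1/9 · 5/28 = 5/252, 1/3 · 5/8 = 5/24; summing to 59/252.
Normalising, the posterior is P(r = 2 | data) = 0, P(r = 3 | data) = 3/118, P(r = 5 | data) = 5/59, P(r = 7 | data) = 105/118.
So P(white next | data) = Σ P(white next | H) P(H | data) = (0)(3/118) + (2/5)(5/59) + (4/5)(105/118) = 44/59.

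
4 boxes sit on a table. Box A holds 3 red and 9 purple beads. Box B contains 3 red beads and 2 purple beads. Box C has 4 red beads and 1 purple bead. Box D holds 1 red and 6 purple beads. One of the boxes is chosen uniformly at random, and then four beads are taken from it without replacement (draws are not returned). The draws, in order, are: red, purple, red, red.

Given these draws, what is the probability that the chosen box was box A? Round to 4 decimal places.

0.0149

The likelihood of the observed sequence under each hypothesis: P(data | box A) = (3/12)(9/11)(2/10)(1/9) = 1/220; P(data | box B) = (3/5)(2/4)(2/3)(1/2) = 1/10; P(data | box C) = (4/5)(1/4)(3/3)(2/2) = 1/5; P(data | box D) = (1/7)(6/6)(0/5) = 0.
Multiplying each by its prior: 1/4 · 1/220 = 1/880, 1/4 · 1/10 = 1/40, 1/4 · 1/5 = 1/20, 1/4 · 0 = 0; summing to 67/880.
So P(box A | data) = (1/880) / (67/880) = 1/67.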